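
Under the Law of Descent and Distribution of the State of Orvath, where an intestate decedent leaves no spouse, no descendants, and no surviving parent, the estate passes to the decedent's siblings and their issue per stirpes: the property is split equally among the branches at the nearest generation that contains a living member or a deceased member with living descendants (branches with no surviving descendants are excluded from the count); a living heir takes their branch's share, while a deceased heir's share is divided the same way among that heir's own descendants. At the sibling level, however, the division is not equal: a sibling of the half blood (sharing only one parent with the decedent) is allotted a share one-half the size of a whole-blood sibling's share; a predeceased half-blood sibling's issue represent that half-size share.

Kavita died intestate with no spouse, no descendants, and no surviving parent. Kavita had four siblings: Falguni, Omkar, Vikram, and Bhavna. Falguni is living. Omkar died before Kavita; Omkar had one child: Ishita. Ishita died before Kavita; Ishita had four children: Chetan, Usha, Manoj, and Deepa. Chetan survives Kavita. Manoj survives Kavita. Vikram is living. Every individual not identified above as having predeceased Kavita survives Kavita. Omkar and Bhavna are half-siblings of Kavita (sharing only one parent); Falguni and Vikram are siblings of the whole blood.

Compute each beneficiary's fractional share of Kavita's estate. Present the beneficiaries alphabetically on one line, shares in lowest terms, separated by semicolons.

No spouse, descendants, or parent survives, so the estate passes to Kavita's siblings per stirpes.
Half-blood siblings count for one-half the weight of whole-blood siblings at the initial division.
Dividing 1 in proportion to weights (total weight 3): Falguni (weight 1) → 1/3; Omkar (weight 1/2) → 1/6; Vikram (weight 1) → 1/3; Bhavna (weight 1/2) → 1/6.
Falguni is living and takes 1/3.
Omkar predeceased; the 1/6 allotted to Omkar's branch passes to Omkar's issue by representation.
Ishita's line is the sole branch at this level, so the full 1/6 passes to Ishita's issue by representation.
The 1/6 is divided into 4 equal shares of 1/24 among Chetan, Usha, Manoj, Deepa.
Chetan is living and takes 1/24.
Usha is living and takes 1/24.
Manoj is living and takes 1/24.
Deepa is living and takes 1/24.
Vikram is living and takes 1/3.
Bhavna is living and takes 1/6.

Bhavna 1/6; Chetan 1/24; Deepa 1/24; Falguni 1/3; Manoj 1/24; Usha 1/24; Vikram 1/3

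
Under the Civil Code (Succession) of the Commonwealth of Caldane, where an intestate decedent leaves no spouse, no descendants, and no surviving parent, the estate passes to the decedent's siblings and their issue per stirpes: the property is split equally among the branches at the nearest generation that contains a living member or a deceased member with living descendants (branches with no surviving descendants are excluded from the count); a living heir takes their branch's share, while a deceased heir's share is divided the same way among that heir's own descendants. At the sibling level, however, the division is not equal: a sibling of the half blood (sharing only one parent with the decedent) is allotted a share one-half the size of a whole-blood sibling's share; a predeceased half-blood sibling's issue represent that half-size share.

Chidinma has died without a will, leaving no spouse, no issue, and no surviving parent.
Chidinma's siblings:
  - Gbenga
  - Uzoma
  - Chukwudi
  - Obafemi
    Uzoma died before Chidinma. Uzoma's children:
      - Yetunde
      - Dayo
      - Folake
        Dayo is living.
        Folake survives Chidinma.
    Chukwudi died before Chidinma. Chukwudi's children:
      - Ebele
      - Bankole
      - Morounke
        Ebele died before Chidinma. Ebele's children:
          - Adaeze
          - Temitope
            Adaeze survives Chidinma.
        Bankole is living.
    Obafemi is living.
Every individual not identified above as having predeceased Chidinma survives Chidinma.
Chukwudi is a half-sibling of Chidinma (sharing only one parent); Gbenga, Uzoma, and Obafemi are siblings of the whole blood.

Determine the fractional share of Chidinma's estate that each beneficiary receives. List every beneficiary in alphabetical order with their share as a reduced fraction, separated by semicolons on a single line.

Adaeze 1/42; Bankole 1/21; Dayo 2/21; Folake 2/21; Gbenga 2/7; Morounke 1/21; Obafemi 2/7; Temitope 1/42; Yetunde 2/21

No spouse, descendants, or parent survives, so the estate passes to Chidinma's siblings per stirpes.
Half-blood siblings count for one-half the weight of whole-blood siblings at the initial division.
Dividing 1 in proportion to weights (total weight 7/2): Gbenga (weight 1) → 2/7; Uzoma (weight 1) → 2/7; Chukwudi (weight 1/2) → 1/7; Obafemi (weight 1) → 2/7.
Gbenga is living and takes 2/7.
Uzoma predeceased; the 2/7 allotted to Uzoma's branch passes to Uzoma's issue by representation.
The 2/7 is divided into 3 equal shares of 2/21 among Yetunde, Dayo, Folake.
Yetunde is living and takes 2/21.
Dayo is living and takes 2/21.
Folake is living and takes 2/21.
Chukwudi predeceased; the 1/7 allotted to Chukwudi's branch passes to Chukwudi's issue by representation.
The 1/7 is divided into 3 equal shares of 1/21 among Ebele, Bankole, Morounke.
Ebele predeceased; the 1/21 allotted to Ebele's branch passes to Ebele's issue by representation.
The 1/21 is divided into 2 equal shares of 1/42 among Adaeze, Temitope.
Adaeze is living and takes 1/42.
Temitope is living and takes 1/42.
Bankole is living and takes 1/21.
Morounke is living and takes 1/21.
Obafemi is living and takes 2/7.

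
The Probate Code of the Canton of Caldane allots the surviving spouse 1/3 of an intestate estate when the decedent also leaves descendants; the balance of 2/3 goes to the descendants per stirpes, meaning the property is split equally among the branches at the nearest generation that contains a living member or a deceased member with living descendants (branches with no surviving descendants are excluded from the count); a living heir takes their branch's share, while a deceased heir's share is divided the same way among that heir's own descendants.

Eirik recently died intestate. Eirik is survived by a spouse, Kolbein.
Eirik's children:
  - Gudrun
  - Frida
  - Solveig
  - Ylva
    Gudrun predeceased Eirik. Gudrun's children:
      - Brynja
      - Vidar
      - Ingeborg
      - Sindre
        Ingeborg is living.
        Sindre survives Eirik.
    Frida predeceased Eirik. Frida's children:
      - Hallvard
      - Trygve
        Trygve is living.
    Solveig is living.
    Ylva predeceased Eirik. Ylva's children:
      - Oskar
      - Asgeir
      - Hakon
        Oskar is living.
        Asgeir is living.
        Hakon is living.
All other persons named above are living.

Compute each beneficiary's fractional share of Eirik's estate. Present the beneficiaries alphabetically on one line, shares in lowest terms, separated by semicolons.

Asgeir 1/18; Brynja 1/24; Hakon 1/18; Hallvard 1/12; Ingeborg 1/24; Kolbein 1/3; Oskar 1/18; Sindre 1/24; Solveig 1/6; Trygve 1/12; Vidar 1/24

Kolbein, as surviving spouse, takes 1/3.
The remaining 2/3 passes to Eirik's descendants per stirpes.
The 2/3 is divided into 4 equal shares of 1/6 among Gudrun, Frida, Solveig, Ylva.
Gudrun predeceased; the 1/6 allotted to Gudrun's branch passes to Gudrun's issue by representation.
The 1/6 is divided into 4 equal shares of 1/24 among Brynja, Vidar, Ingeborg, Sindre.
Brynja is living and takes 1/24.
Vidar is living and takes 1/24.
Ingeborg is living and takes 1/24.
Sindre is living and takes 1/24.
Frida predeceased; the 1/6 allotted to Frida's branch passes to Frida's issue by representation.
The 1/6 is divided into 2 equal shares of 1/12 among Hallvard, Trygve.
Hallvard is living and takes 1/12.
Trygve is living and takes 1/12.
Solveig is living and takes 1/6.
Ylva predeceased; the 1/6 allotted to Ylva's branch passes to Ylva's issue by representation.
The 1/6 is divided into 3 equal shares of 1/18 among Oskar, Asgeir, Hakon.
Oskar is living and takes 1/18.
Asgeir is living and takes 1/18.
Hakon is living and takes 1/18.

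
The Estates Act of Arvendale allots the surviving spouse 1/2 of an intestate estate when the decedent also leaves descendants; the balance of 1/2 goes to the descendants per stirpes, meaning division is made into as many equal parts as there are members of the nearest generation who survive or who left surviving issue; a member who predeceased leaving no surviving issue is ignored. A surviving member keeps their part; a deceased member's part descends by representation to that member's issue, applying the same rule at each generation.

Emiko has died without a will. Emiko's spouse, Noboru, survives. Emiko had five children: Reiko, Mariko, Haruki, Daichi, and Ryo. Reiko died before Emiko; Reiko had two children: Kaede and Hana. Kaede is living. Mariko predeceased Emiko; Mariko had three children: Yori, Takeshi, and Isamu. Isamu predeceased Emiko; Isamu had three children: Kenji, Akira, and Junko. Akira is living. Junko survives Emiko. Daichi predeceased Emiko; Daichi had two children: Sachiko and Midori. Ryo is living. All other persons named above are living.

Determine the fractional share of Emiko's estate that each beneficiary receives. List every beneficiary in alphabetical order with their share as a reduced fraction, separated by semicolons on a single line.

Akira 1/90; Hana 1/20; Haruki 1/10; Junko 1/90; Kaede 1/20; Kenji 1/90; Midori 1/20; Noboru 1/2; Ryo 1/10; Sachiko 1/20; Takeshi 1/30; Yori 1/30

Noboru, as surviving spouse, takes 1/2.
The remaining 1/2 passes to Emiko's descendants per stirpes.
The 1/2 is divided into 5 equal shares of 1/10 among Reiko, Mariko, Haruki, Daichi, Ryo.
Reiko predeceased; the 1/10 allotted to Reiko's branch passes to Reiko's issue by representation.
The 1/10 is divided into 2 equal shares of 1/20 among Kaede, Hana.
Kaede is living and takes 1/20.
Hana is living and takes 1/20.
Mariko predeceased; the 1/10 allotted to Mariko's branch passes to Mariko's issue by representation.
The 1/10 is divided into 3 equal shares of 1/30 among Yori, Takeshi, Isamu.
Yori is living and takes 1/30.
Takeshi is living and takes 1/30.
Isamu predeceased; the 1/30 allotted to Isamu's branch passes to Isamu's issue by representation.
The 1/30 is divided into 3 equal shares of 1/90 among Kenji, Akira, Junko.
Kenji is living and takes 1/90.
Akira is living and takes 1/90.
Junko is living and takes 1/90.
Haruki is living and takes 1/10.
Daichi predeceased; the 1/10 allotted to Daichi's branch passes to Daichi's issue by representation.
The 1/10 is divided into 2 equal shares of 1/20 among Sachiko, Midori.
Sachiko is living and takes 1/20.
Midori is living and takes 1/20.
Ryo is living and takes 1/10.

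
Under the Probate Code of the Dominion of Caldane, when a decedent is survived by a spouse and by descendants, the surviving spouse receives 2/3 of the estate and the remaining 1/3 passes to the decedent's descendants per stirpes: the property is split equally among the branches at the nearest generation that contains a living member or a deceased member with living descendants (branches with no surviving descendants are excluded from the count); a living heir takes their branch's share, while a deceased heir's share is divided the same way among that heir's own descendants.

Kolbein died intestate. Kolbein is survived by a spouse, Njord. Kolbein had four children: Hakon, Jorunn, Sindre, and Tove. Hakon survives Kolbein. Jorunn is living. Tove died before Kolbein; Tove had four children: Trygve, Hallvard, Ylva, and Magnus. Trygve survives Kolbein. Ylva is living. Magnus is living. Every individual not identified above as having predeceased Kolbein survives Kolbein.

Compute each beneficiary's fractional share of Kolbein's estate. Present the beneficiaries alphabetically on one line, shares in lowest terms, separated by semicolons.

Hakon 1/12; Hallvard 1/48; Jorunn 1/12; Magnus 1/48; Njord 2/3; Sindre 1/12; Trygve 1/48; Ylva 1/48

Njord, as surviving spouse, takes 2/3.
The remaining 1/3 passes to Kolbein's descendants per stirpes.
The 1/3 is divided into 4 equal shares of 1/12 among Hakon, Jorunn, Sindre, Tove.
Hakon is living and takes 1/12.
Jorunn is living and takes 1/12.
Sindre is living and takes 1/12.
Tove predeceased; the 1/12 allotted to Tove's branch passes to Tove's issue by representation.
The 1/12 is divided into 4 equal shares of 1/48 among Trygve, Hallvard, Ylva, Magnus.
Trygve is living and takes 1/48.
Hallvard is living and takes 1/48.
Ylva is living and takes 1/48.
Magnus is living and takes 1/48.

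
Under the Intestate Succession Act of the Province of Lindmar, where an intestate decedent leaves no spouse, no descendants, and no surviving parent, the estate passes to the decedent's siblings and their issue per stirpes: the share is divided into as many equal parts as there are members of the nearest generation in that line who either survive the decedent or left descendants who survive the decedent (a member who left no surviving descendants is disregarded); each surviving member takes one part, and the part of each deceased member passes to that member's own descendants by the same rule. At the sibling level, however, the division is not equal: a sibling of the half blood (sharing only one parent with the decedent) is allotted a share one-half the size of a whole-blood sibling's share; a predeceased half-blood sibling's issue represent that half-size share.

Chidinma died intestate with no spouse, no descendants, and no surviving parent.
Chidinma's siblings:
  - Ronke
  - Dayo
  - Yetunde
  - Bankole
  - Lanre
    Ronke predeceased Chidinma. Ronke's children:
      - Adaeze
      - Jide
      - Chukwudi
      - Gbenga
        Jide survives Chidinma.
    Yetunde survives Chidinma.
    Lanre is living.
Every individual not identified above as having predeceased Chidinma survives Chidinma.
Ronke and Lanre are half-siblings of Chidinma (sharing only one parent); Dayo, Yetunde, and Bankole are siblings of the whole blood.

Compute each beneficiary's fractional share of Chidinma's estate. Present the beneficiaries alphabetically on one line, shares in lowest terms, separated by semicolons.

No spouse, descendants, or parent survives, so the estate passes to Chidinma's siblings per stirpes.
Half-blood siblings count for one-half the weight of whole-blood siblings at the initial division.
Dividing 1 in proportion to weights (total weight 4): Ronke (weight 1/2) → 1/8; Dayo (weight 1) → 1/4; Yetunde (weight 1) → 1/4; Bankole (weight 1) → 1/4; Lanre (weight 1/2) → 1/8.
Ronke predeceased; the 1/8 allotted to Ronke's branch passes to Ronke's issue by representation.
The 1/8 is divided into 4 equal shares of 1/32 among Adaeze, Jide, Chukwudi, Gbenga.
Adaeze is living and takes 1/32.
Jide is living and takes 1/32.
Chukwudi is living and takes 1/32.
Gbenga is living and takes 1/32.
Dayo is living and takes 1/4.
Yetunde is living and takes 1/4.
Bankole is living and takes 1/4.
Lanre is living and takes 1/8.

Adaeze 1/32; Bankole 1/4; Chukwudi 1/32; Dayo 1/4; Gbenga 1/32; Jide 1/32; Lanre 1/8; Yetunde 1/4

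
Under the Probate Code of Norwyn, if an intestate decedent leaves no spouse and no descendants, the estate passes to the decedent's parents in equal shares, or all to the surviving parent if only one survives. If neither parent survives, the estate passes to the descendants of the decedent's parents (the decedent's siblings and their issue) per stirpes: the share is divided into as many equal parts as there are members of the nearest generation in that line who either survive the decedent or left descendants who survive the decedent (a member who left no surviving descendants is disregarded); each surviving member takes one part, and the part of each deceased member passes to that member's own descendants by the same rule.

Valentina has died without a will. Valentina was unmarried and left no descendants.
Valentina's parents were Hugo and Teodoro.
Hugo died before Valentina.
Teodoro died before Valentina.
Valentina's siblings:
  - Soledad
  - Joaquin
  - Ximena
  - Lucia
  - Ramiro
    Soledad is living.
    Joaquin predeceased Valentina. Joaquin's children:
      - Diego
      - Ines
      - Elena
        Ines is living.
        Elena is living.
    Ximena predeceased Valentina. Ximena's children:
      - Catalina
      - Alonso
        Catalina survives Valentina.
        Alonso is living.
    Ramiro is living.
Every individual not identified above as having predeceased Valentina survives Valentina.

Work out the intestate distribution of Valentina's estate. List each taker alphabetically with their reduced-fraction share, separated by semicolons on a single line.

Neither parent survives and there are no descendants, so the estate passes to Valentina's siblings and their issue per stirpes.
The estate is divided into 5 equal shares of 1/5 among Soledad, Joaquin, Ximena, Lucia, Ramiro.
Soledad is living and takes 1/5.
Joaquin predeceased; the 1/5 allotted to Joaquin's branch passes to Joaquin's issue by representation.
The 1/5 is divided into 3 equal shares of 1/15 among Diego, Ines, Elena.
Diego is living and takes 1/15.
Ines is living and takes 1/15.
Elena is living and takes 1/15.
Ximena predeceased; the 1/5 allotted to Ximena's branch passes to Ximena's issue by representation.
The 1/5 is divided into 2 equal shares of 1/10 among Catalina, Alonso.
Catalina is living and takes 1/10.
Alonso is living and takes 1/10.
Lucia is living and takes 1/5.
Ramiro is living and takes 1/5.

Alonso 1/10; Catalina 1/10; Diego 1/15; Elena 1/15; Ines 1/15; Lucia 1/5; Ramiro 1/5; Soledad 1/5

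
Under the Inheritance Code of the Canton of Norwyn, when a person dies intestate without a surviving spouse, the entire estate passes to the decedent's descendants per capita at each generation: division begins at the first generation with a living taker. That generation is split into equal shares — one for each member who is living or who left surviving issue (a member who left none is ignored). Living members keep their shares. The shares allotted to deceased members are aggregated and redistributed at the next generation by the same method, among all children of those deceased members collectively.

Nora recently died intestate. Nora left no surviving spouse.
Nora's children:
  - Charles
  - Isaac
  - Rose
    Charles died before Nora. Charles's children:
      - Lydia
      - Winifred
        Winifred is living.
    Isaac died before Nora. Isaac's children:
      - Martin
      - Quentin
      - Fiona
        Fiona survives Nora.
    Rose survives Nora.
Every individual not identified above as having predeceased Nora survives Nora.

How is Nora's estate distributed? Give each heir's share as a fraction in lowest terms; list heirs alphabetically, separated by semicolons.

There is no surviving spouse, so the entire estate passes to Nora's descendants per capita at each generation.
At generation 1 (Charles, Isaac, Rose) there are 3 shares of (1)/3 = 1/3 each.
Living: Rose — each takes 1/3.
Deceased: Charles and Isaac. Their combined 2/3 is pooled and carried to generation 2.
At generation 2 (Lydia, Winifred, Martin, Quentin, Fiona) there are 5 shares of (2/3)/5 = 2/15 each.
Living: Lydia, Winifred, Martin, Quentin, and Fiona — each takes 2/15.

Fiona 2/15; Lydia 2/15; Martin 2/15; Quentin 2/15; Rose 1/3; Winifred 2/15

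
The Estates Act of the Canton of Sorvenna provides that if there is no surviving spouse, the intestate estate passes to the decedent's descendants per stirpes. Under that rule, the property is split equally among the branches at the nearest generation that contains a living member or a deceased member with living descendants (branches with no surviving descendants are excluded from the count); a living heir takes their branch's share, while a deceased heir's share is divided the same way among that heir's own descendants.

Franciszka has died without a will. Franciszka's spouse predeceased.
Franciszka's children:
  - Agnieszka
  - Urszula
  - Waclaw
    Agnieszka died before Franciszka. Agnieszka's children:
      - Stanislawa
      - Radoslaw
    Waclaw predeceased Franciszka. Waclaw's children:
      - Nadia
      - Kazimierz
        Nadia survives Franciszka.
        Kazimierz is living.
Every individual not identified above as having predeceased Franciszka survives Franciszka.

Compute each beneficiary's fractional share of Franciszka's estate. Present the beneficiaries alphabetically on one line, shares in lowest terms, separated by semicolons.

There is no surviving spouse, so the entire estate passes to Franciszka's descendants per stirpes.
The estate is divided into 3 equal shares of 1/3 among Agnieszka, Urszula, Waclaw.
Agnieszka predeceased; the 1/3 allotted to Agnieszka's branch passes to Agnieszka's issue by representation.
The 1/3 is divided into 2 equal shares of 1/6 among Stanislawa, Radoslaw.
Stanislawa is living and takes 1/6.
Radoslaw is living and takes 1/6.
Urszula is living and takes 1/3.
Waclaw predeceased; the 1/3 allotted to Waclaw's branch passes to Waclaw's issue by representation.
The 1/3 is divided into 2 equal shares of 1/6 among Nadia, Kazimierz.
Nadia is living and takes 1/6.
Kazimierz is living and takes 1/6.

Kazimierz 1/6; Nadia 1/6; Radoslaw 1/6; Stanislawa 1/6; Urszula 1/3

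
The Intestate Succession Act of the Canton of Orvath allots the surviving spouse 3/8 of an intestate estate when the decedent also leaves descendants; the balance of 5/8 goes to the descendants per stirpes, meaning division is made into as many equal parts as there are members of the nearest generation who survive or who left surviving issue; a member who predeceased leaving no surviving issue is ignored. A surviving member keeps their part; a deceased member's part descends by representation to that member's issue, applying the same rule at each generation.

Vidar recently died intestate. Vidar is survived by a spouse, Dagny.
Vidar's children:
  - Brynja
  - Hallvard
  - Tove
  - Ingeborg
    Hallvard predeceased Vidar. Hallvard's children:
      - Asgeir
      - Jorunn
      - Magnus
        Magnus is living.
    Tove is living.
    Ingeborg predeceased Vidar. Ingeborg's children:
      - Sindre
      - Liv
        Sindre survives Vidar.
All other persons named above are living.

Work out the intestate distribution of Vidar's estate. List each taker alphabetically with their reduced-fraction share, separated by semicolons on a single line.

Asgeir 5/96; Brynja 5/32; Dagny 3/8; Jorunn 5/96; Liv 5/64; Magnus 5/96; Sindre 5/64; Tove 5/32

Dagny, as surviving spouse, takes 3/8.
The remaining 5/8 passes to Vidar's descendants per stirpes.
The 5/8 is divided into 4 equal shares of 5/32 among Brynja, Hallvard, Tove, Ingeborg.
Brynja is living and takes 5/32.
Hallvard predeceased; the 5/32 allotted to Hallvard's branch passes to Hallvard's issue by representation.
The 5/32 is divided into 3 equal shares of 5/96 among Asgeir, Jorunn, Magnus.
Asgeir is living and takes 5/96.
Jorunn is living and takes 5/96.
Magnus is living and takes 5/96.
Tove is living and takes 5/32.
Ingeborg predeceased; the 5/32 allotted to Ingeborg's branch passes to Ingeborg's issue by representation.
The 5/32 is divided into 2 equal shares of 5/64 among Sindre, Liv.
Sindre is living and takes 5/64.
Liv is living and takes 5/64.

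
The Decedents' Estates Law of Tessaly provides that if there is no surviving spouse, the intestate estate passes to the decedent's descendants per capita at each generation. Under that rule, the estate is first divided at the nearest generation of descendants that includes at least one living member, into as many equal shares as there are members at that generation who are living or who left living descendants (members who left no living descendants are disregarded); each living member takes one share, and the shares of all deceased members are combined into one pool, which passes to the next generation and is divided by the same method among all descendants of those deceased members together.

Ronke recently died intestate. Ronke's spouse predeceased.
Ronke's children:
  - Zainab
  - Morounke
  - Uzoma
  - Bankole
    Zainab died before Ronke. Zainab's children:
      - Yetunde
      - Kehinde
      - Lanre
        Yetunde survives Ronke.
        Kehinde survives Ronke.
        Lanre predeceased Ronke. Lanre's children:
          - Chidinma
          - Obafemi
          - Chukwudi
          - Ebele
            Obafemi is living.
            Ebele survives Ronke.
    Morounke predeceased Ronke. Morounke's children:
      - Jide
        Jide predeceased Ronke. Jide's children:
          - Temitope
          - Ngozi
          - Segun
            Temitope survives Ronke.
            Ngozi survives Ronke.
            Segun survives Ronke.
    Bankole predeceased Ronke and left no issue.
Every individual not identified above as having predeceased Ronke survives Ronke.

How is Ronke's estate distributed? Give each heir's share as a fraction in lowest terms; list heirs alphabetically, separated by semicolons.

There is no surviving spouse, so the entire estate passes to Ronke's descendants per capita at each generation.
At generation 1 (Zainab, Morounke, Uzoma) there are 3 shares of (1)/3 = 1/3 each.
Living: Uzoma — each takes 1/3.
Deceased: Zainab and Morounke. Their combined 2/3 is pooled and carried to generation 2.
At generation 2 (Yetunde, Kehinde, Lanre, Jide) there are 4 shares of (2/3)/4 = 1/6 each.
Living: Yetunde and Kehinde — each takes 1/6.
Deceased: Lanre and Jide. Their combined 1/3 is pooled and carried to generation 3.
At generation 3 (Chidinma, Obafemi, Chukwudi, Ebele, Temitope, Ngozi, Segun) there are 7 shares of (1/3)/7 = 1/21 each.
Living: Chidinma, Obafemi, Chukwudi, Ebele, Temitope, Ngozi, and Segun — each takes 1/21.

Chidinma 1/21; Chukwudi 1/21; Ebele 1/21; Kehinde 1/6; Ngozi 1/21; Obafemi 1/21; Segun 1/21; Temitope 1/21; Uzoma 1/3; Yetunde 1/6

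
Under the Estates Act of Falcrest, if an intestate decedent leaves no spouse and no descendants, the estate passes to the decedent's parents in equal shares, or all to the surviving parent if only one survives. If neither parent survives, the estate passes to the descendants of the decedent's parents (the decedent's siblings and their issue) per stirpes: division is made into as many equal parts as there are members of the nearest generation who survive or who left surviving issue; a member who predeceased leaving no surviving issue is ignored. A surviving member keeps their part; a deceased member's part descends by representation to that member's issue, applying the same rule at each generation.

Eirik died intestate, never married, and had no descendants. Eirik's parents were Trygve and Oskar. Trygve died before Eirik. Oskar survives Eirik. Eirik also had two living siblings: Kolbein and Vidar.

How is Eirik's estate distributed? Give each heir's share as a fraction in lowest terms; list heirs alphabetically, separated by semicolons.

Oskar 1

Only one parent, Oskar, survives, so Oskar takes the entire estate. The siblings take nothing because a surviving parent has priority.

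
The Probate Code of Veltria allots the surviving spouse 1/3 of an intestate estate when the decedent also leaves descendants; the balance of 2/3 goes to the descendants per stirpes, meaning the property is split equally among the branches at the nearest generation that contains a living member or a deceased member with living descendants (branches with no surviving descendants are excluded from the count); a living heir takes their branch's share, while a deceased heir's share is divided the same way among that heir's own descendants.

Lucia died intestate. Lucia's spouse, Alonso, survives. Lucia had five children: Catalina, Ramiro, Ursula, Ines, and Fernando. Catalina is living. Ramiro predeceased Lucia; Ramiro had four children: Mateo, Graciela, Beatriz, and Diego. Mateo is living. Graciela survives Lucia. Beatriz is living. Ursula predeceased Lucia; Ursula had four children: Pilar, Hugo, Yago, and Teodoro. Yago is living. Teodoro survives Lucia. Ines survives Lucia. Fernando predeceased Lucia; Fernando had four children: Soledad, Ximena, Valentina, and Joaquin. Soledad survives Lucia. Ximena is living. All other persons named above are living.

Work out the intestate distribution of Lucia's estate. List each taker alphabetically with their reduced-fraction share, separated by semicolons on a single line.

Alonso 1/3; Beatriz 1/30; Catalina 2/15; Diego 1/30; Graciela 1/30; Hugo 1/30; Ines 2/15; Joaquin 1/30; Mateo 1/30; Pilar 1/30; Soledad 1/30; Teodoro 1/30; Valentina 1/30; Ximena 1/30; Yago 1/30

Alonso, as surviving spouse, takes 1/3.
The remaining 2/3 passes to Lucia's descendants per stirpes.
The 2/3 is divided into 5 equal shares of 2/15 among Catalina, Ramiro, Ursula, Ines, Fernando.
Catalina is living and takes 2/15.
Ramiro predeceased; the 2/15 allotted to Ramiro's branch passes to Ramiro's issue by representation.
The 2/15 is divided into 4 equal shares of 1/30 among Mateo, Graciela, Beatriz, Diego.
Mateo is living and takes 1/30.
Graciela is living and takes 1/30.
Beatriz is living and takes 1/30.
Diego is living and takes 1/30.
Ursula predeceased; the 2/15 allotted to Ursula's branch passes to Ursula's issue by representation.
The 2/15 is divided into 4 equal shares of 1/30 among Pilar, Hugo, Yago, Teodoro.
Pilar is living and takes 1/30.
Hugo is living and takes 1/30.
Yago is living and takes 1/30.
Teodoro is living and takes 1/30.
Ines is living and takes 2/15.
Fernando predeceased; the 2/15 allotted to Fernando's branch passes to Fernando's issue by representation.
The 2/15 is divided into 4 equal shares of 1/30 among Soledad, Ximena, Valentina, Joaquin.
Soledad is living and takes 1/30.
Ximena is living and takes 1/30.
Valentina is living and takes 1/30.
Joaquin is living and takes 1/30.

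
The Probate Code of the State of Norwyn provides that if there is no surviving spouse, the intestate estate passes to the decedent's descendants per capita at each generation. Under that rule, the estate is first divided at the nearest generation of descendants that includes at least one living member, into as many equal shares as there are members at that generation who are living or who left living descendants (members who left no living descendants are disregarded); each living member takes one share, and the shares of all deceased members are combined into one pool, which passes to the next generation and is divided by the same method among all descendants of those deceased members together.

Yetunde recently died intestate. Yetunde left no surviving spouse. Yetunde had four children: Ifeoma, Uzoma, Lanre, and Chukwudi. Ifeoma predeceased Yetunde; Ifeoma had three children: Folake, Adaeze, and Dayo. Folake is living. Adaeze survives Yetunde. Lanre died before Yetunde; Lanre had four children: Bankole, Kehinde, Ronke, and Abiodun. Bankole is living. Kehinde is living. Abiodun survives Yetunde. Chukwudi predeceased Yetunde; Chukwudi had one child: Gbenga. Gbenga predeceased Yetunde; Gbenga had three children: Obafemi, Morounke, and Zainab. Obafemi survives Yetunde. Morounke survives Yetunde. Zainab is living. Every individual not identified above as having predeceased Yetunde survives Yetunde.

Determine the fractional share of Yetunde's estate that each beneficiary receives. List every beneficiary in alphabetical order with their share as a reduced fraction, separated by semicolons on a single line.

Abiodun 3/32; Adaeze 3/32; Bankole 3/32; Dayo 3/32; Folake 3/32; Kehinde 3/32; Morounke 1/32; Obafemi 1/32; Ronke 3/32; Uzoma 1/4; Zainab 1/32

There is no surviving spouse, so the entire estate passes to Yetunde's descendants per capita at each generation.
At generation 1 (Ifeoma, Uzoma, Lanre, Chukwudi) there are 4 shares of (1)/4 = 1/4 each.
Living: Uzoma — each takes 1/4.
Deceased: Ifeoma, Lanre, and Chukwudi. Their combined 3/4 is pooled and carried to generation 2.
At generation 2 (Folake, Adaeze, Dayo, Bankole, Kehinde, Ronke, Abiodun, Gbenga) there are 8 shares of (3/4)/8 = 3/32 each.
Living: Folake, Adaeze, Dayo, Bankole, Kehinde, Ronke, and Abiodun — each takes 3/32.
Deceased: Gbenga. That 3/32 share is carried to generation 3.
At generation 3 (Obafemi, Morounke, Zainab) there are 3 shares of (3/32)/3 = 1/32 each.
Living: Obafemi, Morounke, and Zainab — each takes 1/32.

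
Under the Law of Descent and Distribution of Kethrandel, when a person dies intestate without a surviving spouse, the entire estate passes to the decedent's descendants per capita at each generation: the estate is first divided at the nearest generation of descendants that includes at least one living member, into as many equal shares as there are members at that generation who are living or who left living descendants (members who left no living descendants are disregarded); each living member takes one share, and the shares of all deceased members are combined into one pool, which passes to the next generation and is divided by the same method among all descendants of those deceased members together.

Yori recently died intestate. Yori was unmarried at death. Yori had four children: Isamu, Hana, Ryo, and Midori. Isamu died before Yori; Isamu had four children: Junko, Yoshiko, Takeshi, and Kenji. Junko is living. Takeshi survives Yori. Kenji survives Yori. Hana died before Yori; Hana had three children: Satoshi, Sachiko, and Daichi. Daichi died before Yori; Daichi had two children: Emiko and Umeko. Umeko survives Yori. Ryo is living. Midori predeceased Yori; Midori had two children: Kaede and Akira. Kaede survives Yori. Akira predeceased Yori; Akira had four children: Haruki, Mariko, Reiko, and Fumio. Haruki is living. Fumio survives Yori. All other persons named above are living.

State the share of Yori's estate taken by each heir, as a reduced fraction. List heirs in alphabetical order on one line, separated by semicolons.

Emiko 1/36; Fumio 1/36; Haruki 1/36; Junko 1/12; Kaede 1/12; Kenji 1/12; Mariko 1/36; Reiko 1/36; Ryo 1/4; Sachiko 1/12; Satoshi 1/12; Takeshi 1/12; Umeko 1/36; Yoshiko 1/12

There is no surviving spouse, so the entire estate passes to Yori's descendants per capita at each generation.
At generation 1 (Isamu, Hana, Ryo, Midori) there are 4 shares of (1)/4 = 1/4 each.
Living: Ryo — each takes 1/4.
Deceased: Isamu, Hana, and Midori. Their combined 3/4 is pooled and carried to generation 2.
At generation 2 (Junko, Yoshiko, Takeshi, Kenji, Satoshi, Sachiko, Daichi, Kaede, Akira) there are 9 shares of (3/4)/9 = 1/12 each.
Living: Junko, Yoshiko, Takeshi, Kenji, Satoshi, Sachiko, and Kaede — each takes 1/12.
Deceased: Daichi and Akira. Their combined 1/6 is pooled and carried to generation 3.
At generation 3 (Emiko, Umeko, Haruki, Mariko, Reiko, Fumio) there are 6 shares of (1/6)/6 = 1/36 each.
Living: Emiko, Umeko, Haruki, Mariko, Reiko, and Fumio — each takes 1/36.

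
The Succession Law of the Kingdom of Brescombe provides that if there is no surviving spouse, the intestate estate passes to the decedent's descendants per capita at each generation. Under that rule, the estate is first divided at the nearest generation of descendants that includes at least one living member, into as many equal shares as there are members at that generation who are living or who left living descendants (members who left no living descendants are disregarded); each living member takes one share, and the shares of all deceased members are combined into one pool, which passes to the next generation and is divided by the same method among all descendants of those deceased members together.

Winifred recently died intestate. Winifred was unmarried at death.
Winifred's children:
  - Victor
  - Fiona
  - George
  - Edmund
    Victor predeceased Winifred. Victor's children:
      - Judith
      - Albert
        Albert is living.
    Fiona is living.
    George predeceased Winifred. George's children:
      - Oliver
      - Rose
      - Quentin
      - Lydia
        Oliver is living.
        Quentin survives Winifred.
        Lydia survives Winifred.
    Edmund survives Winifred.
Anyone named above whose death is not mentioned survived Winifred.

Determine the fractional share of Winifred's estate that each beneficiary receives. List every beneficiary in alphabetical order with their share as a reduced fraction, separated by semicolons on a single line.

There is no surviving spouse, so the entire estate passes to Winifred's descendants per capita at each generation.
At generation 1 (Victor, Fiona, George, Edmund) there are 4 shares of (1)/4 = 1/4 each.
Living: Fiona and Edmund — each takes 1/4.
Deceased: Victor and George. Their combined 1/2 is pooled and carried to generation 2.
At generation 2 (Judith, Albert, Oliver, Rose, Quentin, Lydia) there are 6 shares of (1/2)/6 = 1/12 each.
Living: Judith, Albert, Oliver, Rose, Quentin, and Lydia — each takes 1/12.

Albert 1/12; Edmund 1/4; Fiona 1/4; Judith 1/12; Lydia 1/12; Oliver 1/12; Quentin 1/12; Rose 1/12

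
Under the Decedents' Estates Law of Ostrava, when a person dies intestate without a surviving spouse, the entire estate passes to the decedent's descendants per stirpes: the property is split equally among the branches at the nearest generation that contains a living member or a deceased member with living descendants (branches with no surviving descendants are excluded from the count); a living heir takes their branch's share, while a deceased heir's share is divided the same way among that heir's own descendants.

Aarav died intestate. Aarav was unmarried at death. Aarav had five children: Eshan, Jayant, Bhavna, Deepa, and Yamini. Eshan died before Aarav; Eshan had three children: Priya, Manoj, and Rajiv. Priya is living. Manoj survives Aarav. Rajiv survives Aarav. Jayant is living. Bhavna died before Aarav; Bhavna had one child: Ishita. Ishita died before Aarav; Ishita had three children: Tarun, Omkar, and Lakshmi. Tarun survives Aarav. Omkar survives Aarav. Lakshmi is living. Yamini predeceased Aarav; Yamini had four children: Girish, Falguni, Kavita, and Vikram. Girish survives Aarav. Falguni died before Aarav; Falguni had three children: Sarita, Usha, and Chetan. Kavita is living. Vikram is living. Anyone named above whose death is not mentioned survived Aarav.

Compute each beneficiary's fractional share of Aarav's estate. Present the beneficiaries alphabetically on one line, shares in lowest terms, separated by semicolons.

There is no surviving spouse, so the entire estate passes to Aarav's descendants per stirpes.
The estate is divided into 5 equal shares of 1/5 among Eshan, Jayant, Bhavna, Deepa, Yamini.
Eshan predeceased; the 1/5 allotted to Eshan's branch passes to Eshan's issue by representation.
The 1/5 is divided into 3 equal shares of 1/15 among Priya, Manoj, Rajiv.
Priya is living and takes 1/15.
Manoj is living and takes 1/15.
Rajiv is living and takes 1/15.
Jayant is living and takes 1/5.
Bhavna predeceased; the 1/5 allotted to Bhavna's branch passes to Bhavna's issue by representation.
Ishita's line is the sole branch at this level, so the full 1/5 passes to Ishita's issue by representation.
The 1/5 is divided into 3 equal shares of 1/15 among Tarun, Omkar, Lakshmi.
Tarun is living and takes 1/15.
Omkar is living and takes 1/15.
Lakshmi is living and takes 1/15.
Deepa is living and takes 1/5.
Yamini predeceased; the 1/5 allotted to Yamini's branch passes to Yamini's issue by representation.
The 1/5 is divided into 4 equal shares of 1/20 among Girish, Falguni, Kavita, Vikram.
Girish is living and takes 1/20.
Falguni predeceased; the 1/20 allotted to Falguni's branch passes to Falguni's issue by representation.
The 1/20 is divided into 3 equal shares of 1/60 among Sarita, Usha, Chetan.
Sarita is living and takes 1/60.
Usha is living and takes 1/60.
Chetan is living and takes 1/60.
Kavita is living and takes 1/20.
Vikram is living and takes 1/20.

Chetan 1/60; Deepa 1/5; Girish 1/20; Jayant 1/5; Kavita 1/20; Lakshmi 1/15; Manoj 1/15; Omkar 1/15; Priya 1/15; Rajiv 1/15; Sarita 1/60; Tarun 1/15; Usha 1/60; Vikram 1/20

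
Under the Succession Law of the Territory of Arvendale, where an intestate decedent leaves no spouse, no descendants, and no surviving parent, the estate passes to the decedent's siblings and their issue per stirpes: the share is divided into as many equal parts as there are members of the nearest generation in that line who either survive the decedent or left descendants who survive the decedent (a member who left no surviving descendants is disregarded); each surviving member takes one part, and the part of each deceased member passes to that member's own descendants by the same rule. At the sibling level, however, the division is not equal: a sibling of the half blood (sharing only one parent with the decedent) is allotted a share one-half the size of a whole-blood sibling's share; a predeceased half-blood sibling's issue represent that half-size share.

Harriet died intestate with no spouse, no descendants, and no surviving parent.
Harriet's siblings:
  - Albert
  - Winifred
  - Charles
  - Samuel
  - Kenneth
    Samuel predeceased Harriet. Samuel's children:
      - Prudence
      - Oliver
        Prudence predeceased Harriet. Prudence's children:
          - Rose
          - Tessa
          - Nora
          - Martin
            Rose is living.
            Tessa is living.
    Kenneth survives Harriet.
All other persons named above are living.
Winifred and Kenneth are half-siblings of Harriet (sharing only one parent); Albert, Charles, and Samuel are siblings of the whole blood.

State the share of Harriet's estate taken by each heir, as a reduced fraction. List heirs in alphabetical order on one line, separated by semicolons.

Albert 1/4; Charles 1/4; Kenneth 1/8; Martin 1/32; Nora 1/32; Oliver 1/8; Rose 1/32; Tessa 1/32; Winifred 1/8

No spouse, descendants, or parent survives, so the estate passes to Harriet's siblings per stirpes.
Half-blood siblings count for one-half the weight of whole-blood siblings at the initial division.
Dividing 1 in proportion to weights (total weight 4): Albert (weight 1) → 1/4; Winifred (weight 1/2) → 1/8; Charles (weight 1) → 1/4; Samuel (weight 1) → 1/4; Kenneth (weight 1/2) → 1/8.
Albert is living and takes 1/4.
Winifred is living and takes 1/8.
Charles is living and takes 1/4.
Samuel predeceased; the 1/4 allotted to Samuel's branch passes to Samuel's issue by representation.
The 1/4 is divided into 2 equal shares of 1/8 among Prudence, Oliver.
Prudence predeceased; the 1/8 allotted to Prudence's branch passes to Prudence's issue by representation.
The 1/8 is divided into 4 equal shares of 1/32 among Rose, Tessa, Nora, Martin.
Rose is living and takes 1/32.
Tessa is living and takes 1/32.
Nora is living and takes 1/32.
Martin is living and takes 1/32.
Oliver is living and takes 1/8.
Kenneth is living and takes 1/8.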